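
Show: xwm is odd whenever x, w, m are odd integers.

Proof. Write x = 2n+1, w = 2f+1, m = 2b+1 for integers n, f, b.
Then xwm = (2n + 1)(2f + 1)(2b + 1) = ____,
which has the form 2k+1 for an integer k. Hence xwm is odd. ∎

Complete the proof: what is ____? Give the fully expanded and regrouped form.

(2n + 1)(2f + 1)(2b + 1) = 8bfn + 4bf + 4bn + 2b + 4fn + 2f + 2n + 1
= 2(4bfn + 2bf + 2bn + b + 2fn + f + n) + 1.
Since 4bfn + 2bf + 2bn + b + 2fn + f + n is an integer, the product is of the form 2k+1 for an integer k.

2(4bfn + 2bf + 2bn + b + 2fn + f + n) + 1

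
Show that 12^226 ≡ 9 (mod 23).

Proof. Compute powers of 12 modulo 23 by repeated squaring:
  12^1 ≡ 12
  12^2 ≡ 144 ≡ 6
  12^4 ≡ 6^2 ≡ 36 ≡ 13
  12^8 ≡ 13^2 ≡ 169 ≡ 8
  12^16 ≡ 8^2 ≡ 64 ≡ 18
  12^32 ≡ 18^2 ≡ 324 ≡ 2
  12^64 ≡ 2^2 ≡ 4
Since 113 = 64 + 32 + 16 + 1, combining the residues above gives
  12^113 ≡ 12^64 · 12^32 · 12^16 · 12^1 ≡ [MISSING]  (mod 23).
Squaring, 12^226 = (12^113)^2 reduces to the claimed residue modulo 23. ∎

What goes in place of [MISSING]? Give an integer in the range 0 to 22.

3

12^64 · 12^32 · 12^16 · 12^1 ≡ 4 · 2 · 18 · 12 = 1728.
1728 mod 23 = 3, so 12^113 ≡ 3 (mod 23).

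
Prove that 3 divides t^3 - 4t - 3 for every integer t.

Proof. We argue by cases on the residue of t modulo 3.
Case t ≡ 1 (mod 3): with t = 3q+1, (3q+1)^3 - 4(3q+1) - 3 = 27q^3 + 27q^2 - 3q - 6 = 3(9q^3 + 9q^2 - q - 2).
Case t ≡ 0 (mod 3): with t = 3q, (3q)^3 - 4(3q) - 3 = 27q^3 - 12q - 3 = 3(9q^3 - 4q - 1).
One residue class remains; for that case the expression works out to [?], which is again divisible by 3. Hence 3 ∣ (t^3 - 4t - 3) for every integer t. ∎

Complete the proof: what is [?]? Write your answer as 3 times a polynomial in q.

Only t ≡ 2 (mod 3) is unaccounted for. Put t = 3q+2:
(3q+2)^3 - 4(3q+2) - 3 expands to 27q^3 + 54q^2 + 24q - 3,
and factoring out 3 leaves 3(9q^3 + 18q^2 + 8q - 1).

3(9q^3 + 18q^2 + 8q - 1)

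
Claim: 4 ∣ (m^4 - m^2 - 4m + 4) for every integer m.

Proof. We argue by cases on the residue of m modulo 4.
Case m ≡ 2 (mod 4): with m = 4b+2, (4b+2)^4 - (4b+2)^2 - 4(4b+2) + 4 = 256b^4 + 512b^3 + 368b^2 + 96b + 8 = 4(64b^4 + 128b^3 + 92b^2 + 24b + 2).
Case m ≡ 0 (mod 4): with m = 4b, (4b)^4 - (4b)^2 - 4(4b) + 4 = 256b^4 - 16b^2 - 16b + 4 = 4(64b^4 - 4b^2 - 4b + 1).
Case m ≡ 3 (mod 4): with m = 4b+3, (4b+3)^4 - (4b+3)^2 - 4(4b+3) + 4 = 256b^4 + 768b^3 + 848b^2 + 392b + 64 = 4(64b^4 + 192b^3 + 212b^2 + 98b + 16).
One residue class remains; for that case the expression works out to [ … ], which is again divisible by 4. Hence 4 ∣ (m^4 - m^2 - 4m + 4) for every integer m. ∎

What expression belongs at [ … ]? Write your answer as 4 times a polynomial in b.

4(64b^4 + 64b^3 + 20b^2 - 2b)

Only m ≡ 1 (mod 4) is unaccounted for. Put m = 4b+1:
(4b+1)^4 - (4b+1)^2 - 4(4b+1) + 4 expands to 256b^4 + 256b^3 + 80b^2 - 8b,
and factoring out 4 leaves 4(64b^4 + 64b^3 + 20b^2 - 2b).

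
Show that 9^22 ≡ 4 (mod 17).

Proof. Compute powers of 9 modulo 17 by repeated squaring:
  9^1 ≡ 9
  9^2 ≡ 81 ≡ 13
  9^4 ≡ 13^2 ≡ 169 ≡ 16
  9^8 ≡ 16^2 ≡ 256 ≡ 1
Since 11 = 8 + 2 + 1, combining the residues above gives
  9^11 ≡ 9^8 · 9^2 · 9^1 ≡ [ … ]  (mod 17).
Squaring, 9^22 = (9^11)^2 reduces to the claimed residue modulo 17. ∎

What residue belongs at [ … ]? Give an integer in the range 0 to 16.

9^8 · 9^2 · 9^1 ≡ 1 · 13 · 9 = 117.
117 mod 17 = 15, so 9^11 ≡ 15 (mod 17).

15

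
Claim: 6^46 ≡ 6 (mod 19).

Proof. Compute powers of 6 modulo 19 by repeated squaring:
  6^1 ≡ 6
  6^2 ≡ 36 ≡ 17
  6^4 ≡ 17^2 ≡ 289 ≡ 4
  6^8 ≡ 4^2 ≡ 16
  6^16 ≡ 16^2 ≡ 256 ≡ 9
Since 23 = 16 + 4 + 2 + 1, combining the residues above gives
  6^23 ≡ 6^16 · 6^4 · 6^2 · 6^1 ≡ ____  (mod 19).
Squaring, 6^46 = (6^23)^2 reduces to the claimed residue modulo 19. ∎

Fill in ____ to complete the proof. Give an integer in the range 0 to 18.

5

6^16 · 6^4 · 6^2 · 6^1 ≡ 9 · 4 · 17 · 6 = 3672.
3672 mod 19 = 5, so 6^23 ≡ 5 (mod 19).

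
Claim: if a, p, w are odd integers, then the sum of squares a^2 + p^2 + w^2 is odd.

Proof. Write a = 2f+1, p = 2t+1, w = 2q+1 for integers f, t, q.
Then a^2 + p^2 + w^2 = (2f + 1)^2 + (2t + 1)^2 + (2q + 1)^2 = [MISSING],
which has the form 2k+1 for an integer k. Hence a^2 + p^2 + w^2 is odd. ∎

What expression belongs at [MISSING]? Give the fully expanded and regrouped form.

2(2f^2 + 2f + 2q^2 + 2q + 2t^2 + 2t + 1) + 1

Expanding: (2f + 1)^2 + (2t + 1)^2 + (2q + 1)^2 = 4f^2 + 4f + 4q^2 + 4q + 4t^2 + 4t + 3.
Every term except the constant is even, so this is 2(2f^2 + 2f + 2q^2 + 2q + 2t^2 + 2t + 1) + 1,
and 2f^2 + 2f + 2q^2 + 2q + 2t^2 + 2t + 1 ∈ ℤ gives the required form.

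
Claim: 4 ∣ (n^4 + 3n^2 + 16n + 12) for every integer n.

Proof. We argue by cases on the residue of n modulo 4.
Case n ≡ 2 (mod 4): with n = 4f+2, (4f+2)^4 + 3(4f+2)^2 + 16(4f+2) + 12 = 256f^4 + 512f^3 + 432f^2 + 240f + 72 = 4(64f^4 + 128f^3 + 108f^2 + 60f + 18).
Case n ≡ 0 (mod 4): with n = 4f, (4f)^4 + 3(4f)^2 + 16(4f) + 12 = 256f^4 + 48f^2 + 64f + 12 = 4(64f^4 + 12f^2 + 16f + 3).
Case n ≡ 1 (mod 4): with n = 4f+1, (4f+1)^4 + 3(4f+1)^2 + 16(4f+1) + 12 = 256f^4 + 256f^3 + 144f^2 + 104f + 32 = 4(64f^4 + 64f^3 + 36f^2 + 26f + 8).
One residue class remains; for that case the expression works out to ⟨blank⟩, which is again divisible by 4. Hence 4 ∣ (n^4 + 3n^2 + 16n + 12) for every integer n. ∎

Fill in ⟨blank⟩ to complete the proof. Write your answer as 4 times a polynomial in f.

The residues treated are {2, 0, 1}, so the missing case is n ≡ 3 (mod 4); write n = 4f+3.
Then (4f+3)^4 + 3(4f+3)^2 + 16(4f+3) + 12 = 256f^4 + 768f^3 + 912f^2 + 568f + 168 = 4(64f^4 + 192f^3 + 228f^2 + 142f + 42).

4(64f^4 + 192f^3 + 228f^2 + 142f + 42)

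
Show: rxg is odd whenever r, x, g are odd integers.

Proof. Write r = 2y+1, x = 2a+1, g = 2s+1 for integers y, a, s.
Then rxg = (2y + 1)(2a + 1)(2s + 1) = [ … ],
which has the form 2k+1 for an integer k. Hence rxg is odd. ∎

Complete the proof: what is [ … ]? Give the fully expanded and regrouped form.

2(4asy + 2as + 2ay + a + 2sy + s + y) + 1

Expanding: (2y + 1)(2a + 1)(2s + 1) = 8asy + 4as + 4ay + 2a + 4sy + 2s + 2y + 1.
Every term except the constant is even, so this is 2(4asy + 2as + 2ay + a + 2sy + s + y) + 1,
and 4asy + 2as + 2ay + a + 2sy + s + y ∈ ℤ gives the required form.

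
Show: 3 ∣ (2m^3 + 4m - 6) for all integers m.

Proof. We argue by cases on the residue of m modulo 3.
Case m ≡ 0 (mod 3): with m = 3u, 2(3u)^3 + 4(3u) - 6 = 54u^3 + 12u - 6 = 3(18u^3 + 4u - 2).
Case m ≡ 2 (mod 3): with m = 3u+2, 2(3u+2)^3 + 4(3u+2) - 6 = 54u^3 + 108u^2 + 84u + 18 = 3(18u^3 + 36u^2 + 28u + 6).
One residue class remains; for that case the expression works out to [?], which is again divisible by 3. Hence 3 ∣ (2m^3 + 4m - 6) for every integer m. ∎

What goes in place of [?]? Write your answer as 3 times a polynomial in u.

Only m ≡ 1 (mod 3) is unaccounted for. Put m = 3u+1:
2(3u+1)^3 + 4(3u+1) - 6 expands to 54u^3 + 54u^2 + 30u,
and factoring out 3 leaves 3(18u^3 + 18u^2 + 10u).

3(18u^3 + 18u^2 + 10u)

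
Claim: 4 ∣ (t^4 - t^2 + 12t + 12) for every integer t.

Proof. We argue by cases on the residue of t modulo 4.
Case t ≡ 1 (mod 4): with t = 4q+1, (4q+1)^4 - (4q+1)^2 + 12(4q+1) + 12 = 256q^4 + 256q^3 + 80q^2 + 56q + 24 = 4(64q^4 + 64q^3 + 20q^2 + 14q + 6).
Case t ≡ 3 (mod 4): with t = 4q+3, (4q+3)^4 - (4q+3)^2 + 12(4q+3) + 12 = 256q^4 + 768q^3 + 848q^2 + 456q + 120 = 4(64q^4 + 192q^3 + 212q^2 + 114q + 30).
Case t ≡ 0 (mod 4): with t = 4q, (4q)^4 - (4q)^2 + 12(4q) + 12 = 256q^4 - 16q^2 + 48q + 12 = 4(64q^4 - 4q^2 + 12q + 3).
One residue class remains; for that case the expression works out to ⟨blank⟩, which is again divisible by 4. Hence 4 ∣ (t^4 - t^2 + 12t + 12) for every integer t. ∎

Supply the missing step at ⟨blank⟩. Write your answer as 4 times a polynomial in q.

4(64q^4 + 128q^3 + 92q^2 + 40q + 12)

Only t ≡ 2 (mod 4) is unaccounted for. Put t = 4q+2:
(4q+2)^4 - (4q+2)^2 + 12(4q+2) + 12 expands to 256q^4 + 512q^3 + 368q^2 + 160q + 48,
and factoring out 4 leaves 4(64q^4 + 128q^3 + 92q^2 + 40q + 12).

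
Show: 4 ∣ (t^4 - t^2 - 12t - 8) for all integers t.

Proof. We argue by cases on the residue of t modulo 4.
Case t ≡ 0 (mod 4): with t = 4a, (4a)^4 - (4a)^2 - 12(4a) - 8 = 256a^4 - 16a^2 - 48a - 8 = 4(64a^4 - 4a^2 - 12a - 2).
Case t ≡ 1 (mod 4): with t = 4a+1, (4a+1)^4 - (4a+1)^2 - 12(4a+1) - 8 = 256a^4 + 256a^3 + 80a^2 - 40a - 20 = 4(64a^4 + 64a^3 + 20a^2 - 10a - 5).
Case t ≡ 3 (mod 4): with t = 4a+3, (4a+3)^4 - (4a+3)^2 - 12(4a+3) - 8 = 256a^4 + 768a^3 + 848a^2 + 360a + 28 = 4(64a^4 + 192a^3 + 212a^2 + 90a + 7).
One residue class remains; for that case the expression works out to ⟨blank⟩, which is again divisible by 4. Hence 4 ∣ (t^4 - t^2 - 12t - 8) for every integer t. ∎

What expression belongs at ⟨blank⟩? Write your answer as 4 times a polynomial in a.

Only t ≡ 2 (mod 4) is unaccounted for. Put t = 4a+2:
(4a+2)^4 - (4a+2)^2 - 12(4a+2) - 8 expands to 256a^4 + 512a^3 + 368a^2 + 64a - 20,
and factoring out 4 leaves 4(64a^4 + 128a^3 + 92a^2 + 16a - 5).

4(64a^4 + 128a^3 + 92a^2 + 16a - 5)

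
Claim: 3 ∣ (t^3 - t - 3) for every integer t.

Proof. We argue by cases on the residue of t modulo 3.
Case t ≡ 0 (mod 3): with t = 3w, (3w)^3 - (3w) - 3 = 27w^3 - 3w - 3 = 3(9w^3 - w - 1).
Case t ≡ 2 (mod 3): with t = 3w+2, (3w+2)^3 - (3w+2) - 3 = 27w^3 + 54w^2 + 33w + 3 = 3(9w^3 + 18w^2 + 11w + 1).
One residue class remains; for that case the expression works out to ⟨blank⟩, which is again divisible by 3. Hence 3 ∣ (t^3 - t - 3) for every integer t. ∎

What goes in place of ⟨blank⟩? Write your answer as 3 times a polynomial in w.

3(9w^3 + 9w^2 + 2w - 1)

The residues treated are {0, 2}, so the missing case is t ≡ 1 (mod 3); write t = 3w+1.
Then (3w+1)^3 - (3w+1) - 3 = 27w^3 + 27w^2 + 6w - 3 = 3(9w^3 + 9w^2 + 2w - 1).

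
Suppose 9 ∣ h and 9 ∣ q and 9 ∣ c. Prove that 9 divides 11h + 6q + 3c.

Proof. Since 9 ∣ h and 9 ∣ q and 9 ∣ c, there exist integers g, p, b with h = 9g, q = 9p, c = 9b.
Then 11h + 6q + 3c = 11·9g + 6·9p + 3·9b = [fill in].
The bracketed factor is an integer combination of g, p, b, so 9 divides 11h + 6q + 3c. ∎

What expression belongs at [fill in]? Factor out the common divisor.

9(3b + 11g + 6p)

Each term has a factor of 9: 11·9g + 6·9p + 3·9b = 9·(3b + 11g + 6p).
Since 3b + 11g + 6p is an integer, 9 ∣ (11h + 6q + 3c).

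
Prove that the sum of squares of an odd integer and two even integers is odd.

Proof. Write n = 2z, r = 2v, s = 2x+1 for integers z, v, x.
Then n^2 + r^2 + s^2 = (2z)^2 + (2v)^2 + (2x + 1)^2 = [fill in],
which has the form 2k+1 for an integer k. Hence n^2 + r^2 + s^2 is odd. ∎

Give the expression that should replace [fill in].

(2z)^2 + (2v)^2 + (2x + 1)^2 = 4v^2 + 4x^2 + 4x + 4z^2 + 1
= 2(2v^2 + 2x^2 + 2x + 2z^2) + 1.
Since 2v^2 + 2x^2 + 2x + 2z^2 is an integer, the sum of squares is of the form 2k+1 for an integer k.

2(2v^2 + 2x^2 + 2x + 2z^2) + 1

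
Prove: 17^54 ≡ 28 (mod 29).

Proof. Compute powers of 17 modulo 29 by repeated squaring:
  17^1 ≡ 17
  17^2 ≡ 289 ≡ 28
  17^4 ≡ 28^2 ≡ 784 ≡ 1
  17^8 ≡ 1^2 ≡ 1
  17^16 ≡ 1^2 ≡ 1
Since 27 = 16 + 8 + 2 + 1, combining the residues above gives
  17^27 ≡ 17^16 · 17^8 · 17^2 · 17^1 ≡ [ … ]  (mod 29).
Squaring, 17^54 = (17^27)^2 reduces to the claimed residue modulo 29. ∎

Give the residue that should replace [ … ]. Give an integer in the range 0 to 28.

12

17^16 · 17^8 · 17^2 · 17^1 ≡ 1 · 1 · 28 · 17 = 476.
476 mod 29 = 12, so 17^27 ≡ 12 (mod 29).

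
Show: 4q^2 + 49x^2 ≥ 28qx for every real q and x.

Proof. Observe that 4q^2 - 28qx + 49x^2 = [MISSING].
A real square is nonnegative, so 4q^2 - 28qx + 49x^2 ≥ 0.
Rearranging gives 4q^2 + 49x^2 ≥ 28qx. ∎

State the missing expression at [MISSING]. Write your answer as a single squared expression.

(2q - 7x)^2

4q^2 - 28qx + 49x^2 is a perfect-square trinomial: the outer terms are (2q)^2 and (7x)^2, and the cross term is -2·2q·7x.
So 4q^2 - 28qx + 49x^2 = (2q - 7x)^2 ≥ 0.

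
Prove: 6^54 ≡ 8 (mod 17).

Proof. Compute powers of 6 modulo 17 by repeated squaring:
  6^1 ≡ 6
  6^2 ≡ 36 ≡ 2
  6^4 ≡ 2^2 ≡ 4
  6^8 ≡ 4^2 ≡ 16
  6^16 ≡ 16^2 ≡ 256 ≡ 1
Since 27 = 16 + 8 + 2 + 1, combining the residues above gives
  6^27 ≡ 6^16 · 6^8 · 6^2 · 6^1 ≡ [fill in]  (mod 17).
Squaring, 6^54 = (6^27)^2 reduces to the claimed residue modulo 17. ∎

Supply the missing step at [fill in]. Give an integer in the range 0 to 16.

6^16 · 6^8 · 6^2 · 6^1 ≡ 1 · 16 · 2 · 6 = 192.
192 mod 17 = 5, so 6^27 ≡ 5 (mod 17).

5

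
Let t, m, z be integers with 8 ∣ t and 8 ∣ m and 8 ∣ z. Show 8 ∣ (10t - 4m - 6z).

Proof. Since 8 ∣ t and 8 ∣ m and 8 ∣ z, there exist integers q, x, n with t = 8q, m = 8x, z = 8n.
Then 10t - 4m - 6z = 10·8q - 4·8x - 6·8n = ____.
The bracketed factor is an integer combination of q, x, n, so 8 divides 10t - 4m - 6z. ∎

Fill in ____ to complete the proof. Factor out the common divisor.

8(-6n + 10q - 4x)

Each term has a factor of 8: 10·8q - 4·8x - 6·8n = 8·(-6n + 10q - 4x).
Since -6n + 10q - 4x is an integer, 8 ∣ (10t - 4m - 6z).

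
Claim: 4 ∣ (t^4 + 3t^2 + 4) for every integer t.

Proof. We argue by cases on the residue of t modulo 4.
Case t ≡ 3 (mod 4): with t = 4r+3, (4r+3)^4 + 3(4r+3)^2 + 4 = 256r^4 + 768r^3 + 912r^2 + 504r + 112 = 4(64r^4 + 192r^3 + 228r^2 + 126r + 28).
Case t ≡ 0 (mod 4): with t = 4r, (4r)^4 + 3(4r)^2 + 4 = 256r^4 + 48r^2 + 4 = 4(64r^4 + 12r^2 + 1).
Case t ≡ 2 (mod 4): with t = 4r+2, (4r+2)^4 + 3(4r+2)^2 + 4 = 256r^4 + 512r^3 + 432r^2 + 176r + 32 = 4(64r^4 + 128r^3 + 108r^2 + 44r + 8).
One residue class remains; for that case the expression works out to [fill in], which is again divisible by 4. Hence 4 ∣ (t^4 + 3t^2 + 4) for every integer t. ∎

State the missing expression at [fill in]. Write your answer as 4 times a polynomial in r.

4(64r^4 + 64r^3 + 36r^2 + 10r + 2)

Only t ≡ 1 (mod 4) is unaccounted for. Put t = 4r+1:
(4r+1)^4 + 3(4r+1)^2 + 4 expands to 256r^4 + 256r^3 + 144r^2 + 40r + 8,
and factoring out 4 leaves 4(64r^4 + 64r^3 + 36r^2 + 10r + 2).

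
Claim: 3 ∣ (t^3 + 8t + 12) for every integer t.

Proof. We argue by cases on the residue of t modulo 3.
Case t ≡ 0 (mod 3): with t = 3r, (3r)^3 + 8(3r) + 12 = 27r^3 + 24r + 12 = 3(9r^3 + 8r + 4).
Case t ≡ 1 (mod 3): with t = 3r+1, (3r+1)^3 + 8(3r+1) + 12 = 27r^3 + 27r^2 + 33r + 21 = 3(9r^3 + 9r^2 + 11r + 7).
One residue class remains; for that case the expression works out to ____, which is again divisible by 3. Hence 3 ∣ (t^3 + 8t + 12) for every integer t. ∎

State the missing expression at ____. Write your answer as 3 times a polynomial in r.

Only t ≡ 2 (mod 3) is unaccounted for. Put t = 3r+2:
(3r+2)^3 + 8(3r+2) + 12 expands to 27r^3 + 54r^2 + 60r + 36,
and factoring out 3 leaves 3(9r^3 + 18r^2 + 20r + 12).

3(9r^3 + 18r^2 + 20r + 12)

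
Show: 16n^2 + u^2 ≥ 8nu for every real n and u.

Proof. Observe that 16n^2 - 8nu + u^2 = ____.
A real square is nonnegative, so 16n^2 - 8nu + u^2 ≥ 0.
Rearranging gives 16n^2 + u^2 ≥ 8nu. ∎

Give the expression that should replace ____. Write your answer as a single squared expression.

(4n - u)^2

The leading and trailing coefficients are 4^2 and 1^2, and 8 = 2·4·1, so the trinomial is (4n - u)^2.
Hence 16n^2 - 8nu + u^2 ≥ 0.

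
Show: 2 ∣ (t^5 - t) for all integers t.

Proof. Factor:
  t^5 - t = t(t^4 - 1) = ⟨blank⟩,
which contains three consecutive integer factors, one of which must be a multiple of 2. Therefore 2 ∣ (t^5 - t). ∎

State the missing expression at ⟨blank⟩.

(t - 1)t(t + 1)(t^2 + 1)

t^4 - 1 = (t^2 - 1)(t^2 + 1), and t^2 - 1 = (t-1)(t+1).
So t(t^4 - 1) = (t - 1)t(t + 1)(t^2 + 1).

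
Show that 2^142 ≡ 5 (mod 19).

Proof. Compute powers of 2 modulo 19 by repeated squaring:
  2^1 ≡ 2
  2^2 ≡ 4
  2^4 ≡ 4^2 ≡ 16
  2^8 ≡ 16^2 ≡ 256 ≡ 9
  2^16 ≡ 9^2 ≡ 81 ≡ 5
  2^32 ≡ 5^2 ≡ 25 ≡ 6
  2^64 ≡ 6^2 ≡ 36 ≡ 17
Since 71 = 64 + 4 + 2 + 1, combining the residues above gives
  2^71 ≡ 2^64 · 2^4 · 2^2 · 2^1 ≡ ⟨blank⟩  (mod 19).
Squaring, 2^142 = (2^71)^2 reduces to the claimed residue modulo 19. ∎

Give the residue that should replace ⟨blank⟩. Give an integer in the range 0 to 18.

10

2^64 · 2^4 · 2^2 · 2^1 ≡ 17 · 16 · 4 · 2 = 2176.
2176 mod 19 = 10, so 2^71 ≡ 10 (mod 19).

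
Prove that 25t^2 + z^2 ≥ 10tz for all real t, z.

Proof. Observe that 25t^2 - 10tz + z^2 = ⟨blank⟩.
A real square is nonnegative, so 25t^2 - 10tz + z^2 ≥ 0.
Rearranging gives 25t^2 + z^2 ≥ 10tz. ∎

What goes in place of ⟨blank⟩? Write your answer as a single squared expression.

25t^2 - 10tz + z^2 is a perfect-square trinomial: the outer terms are (5t)^2 and (z)^2, and the cross term is -2·5t·z.
So 25t^2 - 10tz + z^2 = (5t - z)^2 ≥ 0.

(5t - z)^2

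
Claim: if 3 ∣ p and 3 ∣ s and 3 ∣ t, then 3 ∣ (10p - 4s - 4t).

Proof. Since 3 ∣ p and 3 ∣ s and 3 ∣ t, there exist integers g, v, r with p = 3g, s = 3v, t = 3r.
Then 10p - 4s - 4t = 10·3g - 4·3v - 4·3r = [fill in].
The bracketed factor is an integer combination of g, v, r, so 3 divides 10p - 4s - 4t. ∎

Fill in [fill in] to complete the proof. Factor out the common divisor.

Pull the common 3 out of every term: 10·3g - 4·3v - 4·3r = 3(10g - 4r - 4v).
10g - 4r - 4v is an integer, which exhibits the divisibility.

3(10g - 4r - 4v)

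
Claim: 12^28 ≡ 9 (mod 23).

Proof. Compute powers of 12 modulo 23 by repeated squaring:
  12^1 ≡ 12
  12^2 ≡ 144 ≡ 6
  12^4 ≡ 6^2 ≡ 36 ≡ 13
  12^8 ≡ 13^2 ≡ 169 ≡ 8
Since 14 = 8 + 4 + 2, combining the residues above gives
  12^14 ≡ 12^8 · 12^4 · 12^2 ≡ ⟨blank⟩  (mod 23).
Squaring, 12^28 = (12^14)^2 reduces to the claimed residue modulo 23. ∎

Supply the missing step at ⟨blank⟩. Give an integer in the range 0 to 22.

12^8 · 12^4 · 12^2 ≡ 8 · 13 · 6 = 624.
624 mod 23 = 3, so 12^14 ≡ 3 (mod 23).

3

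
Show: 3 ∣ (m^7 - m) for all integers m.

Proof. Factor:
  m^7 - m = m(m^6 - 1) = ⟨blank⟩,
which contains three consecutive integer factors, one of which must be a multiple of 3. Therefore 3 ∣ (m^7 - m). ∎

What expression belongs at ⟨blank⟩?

(m - 1)m(m + 1)(m^4 + m^2 + 1)

m^6 - 1 = (m^2 - 1)(m^4 + m^2 + 1), and m^2 - 1 = (m-1)(m+1).
So m(m^6 - 1) = (m - 1)m(m + 1)(m^4 + m^2 + 1).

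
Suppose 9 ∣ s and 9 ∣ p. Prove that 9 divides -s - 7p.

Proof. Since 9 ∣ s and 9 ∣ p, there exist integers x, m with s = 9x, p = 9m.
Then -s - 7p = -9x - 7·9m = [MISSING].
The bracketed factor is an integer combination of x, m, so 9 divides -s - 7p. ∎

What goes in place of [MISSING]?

9(-7m - x)

Each term has a factor of 9: -9x - 7·9m = 9·(-7m - x).
Since -7m - x is an integer, 9 ∣ (-s - 7p).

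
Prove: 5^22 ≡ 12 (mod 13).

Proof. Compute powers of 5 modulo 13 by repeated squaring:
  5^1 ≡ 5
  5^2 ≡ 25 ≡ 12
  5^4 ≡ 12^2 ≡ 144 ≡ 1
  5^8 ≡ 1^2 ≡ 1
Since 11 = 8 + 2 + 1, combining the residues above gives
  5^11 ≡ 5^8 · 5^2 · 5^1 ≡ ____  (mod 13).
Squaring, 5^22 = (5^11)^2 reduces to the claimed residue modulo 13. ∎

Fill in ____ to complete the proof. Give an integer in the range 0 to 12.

8

Multiply the listed residues: 1 · 12 · 5 = 12 → 60.
Reducing modulo 13: 60 = 4·13 + 8, so 5^11 ≡ 8.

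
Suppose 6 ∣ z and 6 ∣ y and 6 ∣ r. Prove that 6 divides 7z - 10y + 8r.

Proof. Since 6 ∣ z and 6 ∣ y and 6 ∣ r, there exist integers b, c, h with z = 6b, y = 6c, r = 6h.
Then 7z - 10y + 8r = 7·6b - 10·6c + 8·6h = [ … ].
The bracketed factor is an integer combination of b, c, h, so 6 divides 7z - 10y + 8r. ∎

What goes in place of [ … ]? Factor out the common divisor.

6(7b - 10c + 8h)

Pull the common 6 out of every term: 7·6b - 10·6c + 8·6h = 6(7b - 10c + 8h).
7b - 10c + 8h is an integer, which exhibits the divisibility.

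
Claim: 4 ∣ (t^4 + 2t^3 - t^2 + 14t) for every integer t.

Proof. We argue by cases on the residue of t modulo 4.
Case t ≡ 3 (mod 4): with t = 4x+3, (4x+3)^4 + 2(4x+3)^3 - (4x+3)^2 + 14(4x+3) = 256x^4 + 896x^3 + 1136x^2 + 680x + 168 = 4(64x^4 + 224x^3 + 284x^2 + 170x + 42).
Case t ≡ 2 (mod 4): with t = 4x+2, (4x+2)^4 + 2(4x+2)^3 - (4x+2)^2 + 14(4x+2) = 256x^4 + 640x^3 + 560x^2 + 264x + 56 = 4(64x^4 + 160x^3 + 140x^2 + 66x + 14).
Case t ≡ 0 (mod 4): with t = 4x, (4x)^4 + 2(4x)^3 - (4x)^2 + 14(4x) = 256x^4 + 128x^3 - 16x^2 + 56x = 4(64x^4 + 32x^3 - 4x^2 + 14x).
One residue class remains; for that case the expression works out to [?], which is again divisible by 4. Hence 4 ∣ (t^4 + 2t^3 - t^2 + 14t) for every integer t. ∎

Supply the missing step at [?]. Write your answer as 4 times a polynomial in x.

The residues treated are {3, 2, 0}, so the missing case is t ≡ 1 (mod 4); write t = 4x+1.
Then (4x+1)^4 + 2(4x+1)^3 - (4x+1)^2 + 14(4x+1) = 256x^4 + 384x^3 + 176x^2 + 88x + 16 = 4(64x^4 + 96x^3 + 44x^2 + 22x + 4).

4(64x^4 + 96x^3 + 44x^2 + 22x + 4)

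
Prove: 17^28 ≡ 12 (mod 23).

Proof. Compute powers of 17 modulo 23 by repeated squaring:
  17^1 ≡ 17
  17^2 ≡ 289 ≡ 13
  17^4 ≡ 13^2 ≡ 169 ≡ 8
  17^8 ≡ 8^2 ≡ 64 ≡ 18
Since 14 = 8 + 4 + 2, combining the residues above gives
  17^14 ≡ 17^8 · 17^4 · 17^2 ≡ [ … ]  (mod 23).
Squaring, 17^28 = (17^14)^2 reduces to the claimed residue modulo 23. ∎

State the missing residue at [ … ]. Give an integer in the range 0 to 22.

Multiply the listed residues: 18 · 8 · 13 = 144 → 1872.
Reducing modulo 23: 1872 = 81·23 + 9, so 17^14 ≡ 9.

9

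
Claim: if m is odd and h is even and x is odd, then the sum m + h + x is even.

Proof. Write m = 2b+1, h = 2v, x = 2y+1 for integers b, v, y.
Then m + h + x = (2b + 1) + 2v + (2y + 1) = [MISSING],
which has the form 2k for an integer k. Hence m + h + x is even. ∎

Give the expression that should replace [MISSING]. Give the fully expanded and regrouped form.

Expanding: (2b + 1) + 2v + (2y + 1) = 2b + 2v + 2y + 2.
Every term is even; pulling out the factor of 2 gives 2(b + v + y + 1).

2(b + v + y + 1)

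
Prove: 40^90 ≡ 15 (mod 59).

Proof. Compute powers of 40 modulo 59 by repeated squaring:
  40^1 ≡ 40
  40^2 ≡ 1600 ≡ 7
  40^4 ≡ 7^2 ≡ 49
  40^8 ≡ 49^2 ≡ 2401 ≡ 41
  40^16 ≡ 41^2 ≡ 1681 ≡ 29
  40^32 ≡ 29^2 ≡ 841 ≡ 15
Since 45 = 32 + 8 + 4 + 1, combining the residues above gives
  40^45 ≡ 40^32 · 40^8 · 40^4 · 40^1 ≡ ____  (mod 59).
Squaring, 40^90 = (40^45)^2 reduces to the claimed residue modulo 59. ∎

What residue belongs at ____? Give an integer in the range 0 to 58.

30

40^32 · 40^8 · 40^4 · 40^1 ≡ 15 · 41 · 49 · 40 = 1205400.
1205400 mod 59 = 30, so 40^45 ≡ 30 (mod 59).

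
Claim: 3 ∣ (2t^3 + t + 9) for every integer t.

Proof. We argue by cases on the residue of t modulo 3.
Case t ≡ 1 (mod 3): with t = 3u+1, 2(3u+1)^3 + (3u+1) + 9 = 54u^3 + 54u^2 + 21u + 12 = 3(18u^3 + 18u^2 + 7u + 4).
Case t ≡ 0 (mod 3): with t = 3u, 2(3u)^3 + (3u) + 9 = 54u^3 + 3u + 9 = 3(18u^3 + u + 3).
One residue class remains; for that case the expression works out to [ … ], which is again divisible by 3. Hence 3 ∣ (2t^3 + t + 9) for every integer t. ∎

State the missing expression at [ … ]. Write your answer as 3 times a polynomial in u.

Only t ≡ 2 (mod 3) is unaccounted for. Put t = 3u+2:
2(3u+2)^3 + (3u+2) + 9 expands to 54u^3 + 108u^2 + 75u + 27,
and factoring out 3 leaves 3(18u^3 + 36u^2 + 25u + 9).

3(18u^3 + 36u^2 + 25u + 9)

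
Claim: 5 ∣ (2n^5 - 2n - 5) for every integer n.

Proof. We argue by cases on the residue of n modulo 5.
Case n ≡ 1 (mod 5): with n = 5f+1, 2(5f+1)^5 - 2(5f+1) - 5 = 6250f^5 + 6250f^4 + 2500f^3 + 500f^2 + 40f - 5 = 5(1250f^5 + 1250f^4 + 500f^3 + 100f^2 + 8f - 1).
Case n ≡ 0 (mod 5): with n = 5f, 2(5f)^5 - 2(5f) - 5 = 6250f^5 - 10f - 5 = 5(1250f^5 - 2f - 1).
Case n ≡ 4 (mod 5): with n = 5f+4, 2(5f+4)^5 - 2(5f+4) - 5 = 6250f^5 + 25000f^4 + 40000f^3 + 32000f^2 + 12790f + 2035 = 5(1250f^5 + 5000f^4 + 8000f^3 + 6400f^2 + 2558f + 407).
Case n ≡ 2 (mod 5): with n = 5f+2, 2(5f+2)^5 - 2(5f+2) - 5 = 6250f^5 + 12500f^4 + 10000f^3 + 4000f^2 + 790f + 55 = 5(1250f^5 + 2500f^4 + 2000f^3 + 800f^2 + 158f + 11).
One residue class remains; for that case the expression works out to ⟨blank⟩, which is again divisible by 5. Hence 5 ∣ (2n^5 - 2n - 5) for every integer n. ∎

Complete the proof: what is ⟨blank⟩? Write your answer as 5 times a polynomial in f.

5(1250f^5 + 3750f^4 + 4500f^3 + 2700f^2 + 808f + 95)

Only n ≡ 3 (mod 5) is unaccounted for. Put n = 5f+3:
2(5f+3)^5 - 2(5f+3) - 5 expands to 6250f^5 + 18750f^4 + 22500f^3 + 13500f^2 + 4040f + 475,
and factoring out 5 leaves 5(1250f^5 + 3750f^4 + 4500f^3 + 2700f^2 + 808f + 95).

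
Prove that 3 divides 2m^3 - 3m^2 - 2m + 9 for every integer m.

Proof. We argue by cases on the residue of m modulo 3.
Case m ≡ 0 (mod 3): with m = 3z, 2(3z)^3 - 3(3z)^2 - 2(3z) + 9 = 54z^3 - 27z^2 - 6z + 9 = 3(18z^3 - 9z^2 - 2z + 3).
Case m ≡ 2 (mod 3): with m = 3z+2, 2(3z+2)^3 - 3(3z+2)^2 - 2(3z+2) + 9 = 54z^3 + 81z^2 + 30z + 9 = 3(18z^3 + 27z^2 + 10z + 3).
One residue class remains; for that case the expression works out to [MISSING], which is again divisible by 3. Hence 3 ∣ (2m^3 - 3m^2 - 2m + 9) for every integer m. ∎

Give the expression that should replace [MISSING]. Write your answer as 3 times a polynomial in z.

The residues treated are {0, 2}, so the missing case is m ≡ 1 (mod 3); write m = 3z+1.
Then 2(3z+1)^3 - 3(3z+1)^2 - 2(3z+1) + 9 = 54z^3 + 27z^2 - 6z + 6 = 3(18z^3 + 9z^2 - 2z + 2).

3(18z^3 + 9z^2 - 2z + 2)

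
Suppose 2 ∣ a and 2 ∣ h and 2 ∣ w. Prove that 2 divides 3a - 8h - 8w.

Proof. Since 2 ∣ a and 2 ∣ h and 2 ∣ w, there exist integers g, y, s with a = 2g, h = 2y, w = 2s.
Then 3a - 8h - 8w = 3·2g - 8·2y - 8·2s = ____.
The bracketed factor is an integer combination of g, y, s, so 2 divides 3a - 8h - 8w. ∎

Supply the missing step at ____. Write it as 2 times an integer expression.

2(3g - 8s - 8y)

Pull the common 2 out of every term: 3·2g - 8·2y - 8·2s = 2(3g - 8s - 8y).
3g - 8s - 8y is an integer, which exhibits the divisibility.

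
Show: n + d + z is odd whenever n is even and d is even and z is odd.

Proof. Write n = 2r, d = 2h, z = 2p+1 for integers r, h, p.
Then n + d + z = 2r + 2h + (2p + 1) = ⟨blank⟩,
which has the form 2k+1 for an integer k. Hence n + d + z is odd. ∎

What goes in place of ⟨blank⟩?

2(h + p + r) + 1

2r + 2h + (2p + 1) = 2h + 2p + 2r + 1
= 2(h + p + r) + 1.
Since h + p + r is an integer, the sum is of the form 2k+1 for an integer k.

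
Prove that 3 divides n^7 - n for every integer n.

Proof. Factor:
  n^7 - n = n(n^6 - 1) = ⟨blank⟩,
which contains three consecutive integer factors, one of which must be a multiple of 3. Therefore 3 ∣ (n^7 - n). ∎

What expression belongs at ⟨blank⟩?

(n - 1)n(n + 1)(n^4 + n^2 + 1)

n^6 - 1 = (n^2 - 1)(n^4 + n^2 + 1), and n^2 - 1 = (n-1)(n+1).
So n(n^6 - 1) = (n - 1)n(n + 1)(n^4 + n^2 + 1).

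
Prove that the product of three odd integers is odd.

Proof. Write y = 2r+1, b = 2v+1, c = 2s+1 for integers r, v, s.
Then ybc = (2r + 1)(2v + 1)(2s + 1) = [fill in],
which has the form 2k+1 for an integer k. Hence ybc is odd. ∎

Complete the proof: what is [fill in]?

2(4rsv + 2rs + 2rv + r + 2sv + s + v) + 1

Expanding: (2r + 1)(2v + 1)(2s + 1) = 8rsv + 4rs + 4rv + 2r + 4sv + 2s + 2v + 1.
Every term except the constant is even, so this is 2(4rsv + 2rs + 2rv + r + 2sv + s + v) + 1,
and 4rsv + 2rs + 2rv + r + 2sv + s + v ∈ ℤ gives the required form.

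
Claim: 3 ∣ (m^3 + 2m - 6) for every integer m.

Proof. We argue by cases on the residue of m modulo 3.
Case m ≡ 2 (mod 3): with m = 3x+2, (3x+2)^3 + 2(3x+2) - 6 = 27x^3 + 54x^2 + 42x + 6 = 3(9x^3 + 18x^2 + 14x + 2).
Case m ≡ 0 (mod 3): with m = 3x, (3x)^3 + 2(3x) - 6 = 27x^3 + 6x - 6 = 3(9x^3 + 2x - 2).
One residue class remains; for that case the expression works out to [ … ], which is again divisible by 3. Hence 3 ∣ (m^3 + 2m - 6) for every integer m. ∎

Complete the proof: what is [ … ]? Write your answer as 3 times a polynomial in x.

3(9x^3 + 9x^2 + 5x - 1)

The residues treated are {2, 0}, so the missing case is m ≡ 1 (mod 3); write m = 3x+1.
Then (3x+1)^3 + 2(3x+1) - 6 = 27x^3 + 27x^2 + 15x - 3 = 3(9x^3 + 9x^2 + 5x - 1).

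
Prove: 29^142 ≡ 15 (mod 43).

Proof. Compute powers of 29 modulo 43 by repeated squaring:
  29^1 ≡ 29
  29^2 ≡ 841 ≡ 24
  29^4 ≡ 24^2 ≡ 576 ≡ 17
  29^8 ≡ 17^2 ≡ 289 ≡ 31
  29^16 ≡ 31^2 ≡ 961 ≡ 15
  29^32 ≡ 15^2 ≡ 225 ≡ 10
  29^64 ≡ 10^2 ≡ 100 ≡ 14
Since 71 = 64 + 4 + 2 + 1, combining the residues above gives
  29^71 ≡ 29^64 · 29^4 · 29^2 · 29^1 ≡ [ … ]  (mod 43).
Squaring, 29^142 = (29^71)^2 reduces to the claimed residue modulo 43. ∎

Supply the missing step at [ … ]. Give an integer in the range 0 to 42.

29^64 · 29^4 · 29^2 · 29^1 ≡ 14 · 17 · 24 · 29 = 165648.
165648 mod 43 = 12, so 29^71 ≡ 12 (mod 43).

12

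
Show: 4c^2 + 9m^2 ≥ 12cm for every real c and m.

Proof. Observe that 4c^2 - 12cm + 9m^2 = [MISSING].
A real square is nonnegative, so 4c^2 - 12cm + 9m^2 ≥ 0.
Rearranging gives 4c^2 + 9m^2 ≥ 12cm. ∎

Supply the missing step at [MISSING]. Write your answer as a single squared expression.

(2c - 3m)^2

4c^2 - 12cm + 9m^2 is a perfect-square trinomial: the outer terms are (2c)^2 and (3m)^2, and the cross term is -2·2c·3m.
So 4c^2 - 12cm + 9m^2 = (2c - 3m)^2 ≥ 0.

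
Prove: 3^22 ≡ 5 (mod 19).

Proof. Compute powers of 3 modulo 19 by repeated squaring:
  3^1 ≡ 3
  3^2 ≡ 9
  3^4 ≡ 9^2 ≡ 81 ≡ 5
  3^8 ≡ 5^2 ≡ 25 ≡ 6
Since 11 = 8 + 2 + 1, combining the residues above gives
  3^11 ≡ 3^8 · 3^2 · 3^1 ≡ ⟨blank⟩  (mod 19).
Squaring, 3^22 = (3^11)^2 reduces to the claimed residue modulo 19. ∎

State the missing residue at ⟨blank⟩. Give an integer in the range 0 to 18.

10

3^8 · 3^2 · 3^1 ≡ 6 · 9 · 3 = 162.
162 mod 19 = 10, so 3^11 ≡ 10 (mod 19).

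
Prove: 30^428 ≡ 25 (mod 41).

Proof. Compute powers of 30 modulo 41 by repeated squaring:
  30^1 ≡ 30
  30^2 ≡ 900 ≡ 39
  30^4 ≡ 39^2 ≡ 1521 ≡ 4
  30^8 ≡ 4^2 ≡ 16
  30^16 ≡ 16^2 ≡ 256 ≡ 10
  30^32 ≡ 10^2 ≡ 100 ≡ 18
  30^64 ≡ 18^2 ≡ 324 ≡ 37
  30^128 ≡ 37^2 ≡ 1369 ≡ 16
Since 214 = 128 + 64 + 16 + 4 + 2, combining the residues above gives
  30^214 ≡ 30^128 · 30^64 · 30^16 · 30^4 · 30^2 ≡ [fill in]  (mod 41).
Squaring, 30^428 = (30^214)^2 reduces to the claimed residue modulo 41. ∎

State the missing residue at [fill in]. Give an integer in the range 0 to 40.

36

30^128 · 30^64 · 30^16 · 30^4 · 30^2 ≡ 16 · 37 · 10 · 4 · 39 = 923520.
923520 mod 41 = 36, so 30^214 ≡ 36 (mod 41).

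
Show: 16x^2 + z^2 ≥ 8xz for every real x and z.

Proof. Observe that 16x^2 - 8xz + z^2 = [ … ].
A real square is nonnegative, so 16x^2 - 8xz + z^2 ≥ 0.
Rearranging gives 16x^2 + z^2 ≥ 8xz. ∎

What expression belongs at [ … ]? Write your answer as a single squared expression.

The leading and trailing coefficients are 4^2 and 1^2, and 8 = 2·4·1, so the trinomial is (4x - z)^2.
Hence 16x^2 - 8xz + z^2 ≥ 0.

(4x - z)^2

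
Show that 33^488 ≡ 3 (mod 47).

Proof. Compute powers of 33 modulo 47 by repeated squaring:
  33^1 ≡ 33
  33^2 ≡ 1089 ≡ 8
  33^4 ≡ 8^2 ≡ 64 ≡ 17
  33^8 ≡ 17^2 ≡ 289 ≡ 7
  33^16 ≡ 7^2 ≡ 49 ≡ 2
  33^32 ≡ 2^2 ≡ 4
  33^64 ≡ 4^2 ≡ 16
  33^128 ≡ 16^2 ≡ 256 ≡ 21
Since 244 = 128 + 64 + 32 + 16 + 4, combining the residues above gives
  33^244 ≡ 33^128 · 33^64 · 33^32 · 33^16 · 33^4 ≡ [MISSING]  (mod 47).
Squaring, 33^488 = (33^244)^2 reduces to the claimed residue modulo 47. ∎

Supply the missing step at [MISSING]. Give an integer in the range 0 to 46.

Multiply the listed residues: 21 · 16 · 4 · 2 · 17 = 336 → 1344 → 2688 → 45696.
Reducing modulo 47: 45696 = 972·47 + 12, so 33^244 ≡ 12.

12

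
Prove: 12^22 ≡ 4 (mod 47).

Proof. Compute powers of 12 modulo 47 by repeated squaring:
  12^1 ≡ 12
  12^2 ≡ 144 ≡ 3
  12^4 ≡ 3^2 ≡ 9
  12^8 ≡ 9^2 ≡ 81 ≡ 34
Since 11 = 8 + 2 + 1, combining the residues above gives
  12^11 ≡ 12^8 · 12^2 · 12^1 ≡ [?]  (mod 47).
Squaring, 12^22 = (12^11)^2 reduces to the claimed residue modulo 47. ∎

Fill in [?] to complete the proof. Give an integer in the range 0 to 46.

2

12^8 · 12^2 · 12^1 ≡ 34 · 3 · 12 = 1224.
1224 mod 47 = 2, so 12^11 ≡ 2 (mod 47).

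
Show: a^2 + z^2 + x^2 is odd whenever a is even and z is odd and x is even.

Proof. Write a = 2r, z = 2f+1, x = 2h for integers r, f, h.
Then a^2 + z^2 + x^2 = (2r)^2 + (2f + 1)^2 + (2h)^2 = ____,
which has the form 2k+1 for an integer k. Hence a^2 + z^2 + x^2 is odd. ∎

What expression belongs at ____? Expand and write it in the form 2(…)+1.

2(2f^2 + 2f + 2h^2 + 2r^2) + 1

(2r)^2 + (2f + 1)^2 + (2h)^2 = 4f^2 + 4f + 4h^2 + 4r^2 + 1
= 2(2f^2 + 2f + 2h^2 + 2r^2) + 1.
Since 2f^2 + 2f + 2h^2 + 2r^2 is an integer, the sum of squares is of the form 2k+1 for an integer k.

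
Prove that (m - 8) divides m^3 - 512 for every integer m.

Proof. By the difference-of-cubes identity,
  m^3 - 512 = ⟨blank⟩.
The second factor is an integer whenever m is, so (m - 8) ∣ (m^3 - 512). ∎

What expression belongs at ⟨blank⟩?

a^3 - b^3 = (a - b)(a^2 + ab + b^2). With a = m, b = 8:
m^3 - 512 = (m - 8)(m^2 + 8m + 64).

(m - 8)(m^2 + 8m + 64)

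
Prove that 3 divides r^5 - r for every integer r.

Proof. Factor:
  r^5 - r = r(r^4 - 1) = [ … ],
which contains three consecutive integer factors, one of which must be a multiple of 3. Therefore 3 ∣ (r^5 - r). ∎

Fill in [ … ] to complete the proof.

r^4 - 1 = (r^2 - 1)(r^2 + 1), and r^2 - 1 = (r-1)(r+1).
So r(r^4 - 1) = (r - 1)r(r + 1)(r^2 + 1).

(r - 1)r(r + 1)(r^2 + 1)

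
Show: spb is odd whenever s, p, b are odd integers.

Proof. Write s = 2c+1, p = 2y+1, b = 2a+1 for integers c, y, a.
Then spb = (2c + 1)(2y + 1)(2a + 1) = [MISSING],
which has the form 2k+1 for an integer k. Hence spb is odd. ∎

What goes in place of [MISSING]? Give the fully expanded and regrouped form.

2(4acy + 2ac + 2ay + a + 2cy + c + y) + 1

Expanding: (2c + 1)(2y + 1)(2a + 1) = 8acy + 4ac + 4ay + 2a + 4cy + 2c + 2y + 1.
Every term except the constant is even, so this is 2(4acy + 2ac + 2ay + a + 2cy + c + y) + 1,
and 4acy + 2ac + 2ay + a + 2cy + c + y ∈ ℤ gives the required form.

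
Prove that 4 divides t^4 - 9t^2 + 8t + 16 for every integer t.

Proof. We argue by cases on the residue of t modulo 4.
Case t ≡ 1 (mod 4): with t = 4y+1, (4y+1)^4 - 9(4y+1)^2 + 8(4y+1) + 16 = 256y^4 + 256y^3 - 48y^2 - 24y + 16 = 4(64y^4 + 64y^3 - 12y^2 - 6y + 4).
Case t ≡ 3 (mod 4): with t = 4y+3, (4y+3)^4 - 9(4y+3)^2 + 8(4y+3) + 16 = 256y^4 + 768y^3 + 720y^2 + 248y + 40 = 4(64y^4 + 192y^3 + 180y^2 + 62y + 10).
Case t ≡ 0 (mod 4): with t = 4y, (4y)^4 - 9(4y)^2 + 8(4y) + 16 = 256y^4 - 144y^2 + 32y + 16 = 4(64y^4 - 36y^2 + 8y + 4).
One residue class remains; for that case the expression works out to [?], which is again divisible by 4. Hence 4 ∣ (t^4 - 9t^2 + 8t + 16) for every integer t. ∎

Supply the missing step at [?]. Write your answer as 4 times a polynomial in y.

Only t ≡ 2 (mod 4) is unaccounted for. Put t = 4y+2:
(4y+2)^4 - 9(4y+2)^2 + 8(4y+2) + 16 expands to 256y^4 + 512y^3 + 240y^2 + 16y + 12,
and factoring out 4 leaves 4(64y^4 + 128y^3 + 60y^2 + 4y + 3).

4(64y^4 + 128y^3 + 60y^2 + 4y + 3)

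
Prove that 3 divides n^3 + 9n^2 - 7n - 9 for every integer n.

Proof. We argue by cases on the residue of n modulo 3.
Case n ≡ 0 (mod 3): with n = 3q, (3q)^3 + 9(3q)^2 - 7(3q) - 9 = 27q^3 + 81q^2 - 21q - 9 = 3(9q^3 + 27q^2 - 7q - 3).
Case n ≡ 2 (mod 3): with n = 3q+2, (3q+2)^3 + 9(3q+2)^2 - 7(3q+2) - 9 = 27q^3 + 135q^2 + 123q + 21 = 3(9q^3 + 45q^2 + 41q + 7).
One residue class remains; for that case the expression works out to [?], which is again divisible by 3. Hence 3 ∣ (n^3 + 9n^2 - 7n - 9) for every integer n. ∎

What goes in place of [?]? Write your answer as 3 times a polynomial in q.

Only n ≡ 1 (mod 3) is unaccounted for. Put n = 3q+1:
(3q+1)^3 + 9(3q+1)^2 - 7(3q+1) - 9 expands to 27q^3 + 108q^2 + 42q - 6,
and factoring out 3 leaves 3(9q^3 + 36q^2 + 14q - 2).

3(9q^3 + 36q^2 + 14q - 2)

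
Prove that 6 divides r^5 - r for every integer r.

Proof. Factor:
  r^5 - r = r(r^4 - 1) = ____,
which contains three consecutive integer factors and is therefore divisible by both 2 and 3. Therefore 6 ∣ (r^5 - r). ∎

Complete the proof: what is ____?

r^4 - 1 = (r^2 - 1)(r^2 + 1), and r^2 - 1 = (r-1)(r+1).
So r(r^4 - 1) = (r - 1)r(r + 1)(r^2 + 1).

(r - 1)r(r + 1)(r^2 + 1)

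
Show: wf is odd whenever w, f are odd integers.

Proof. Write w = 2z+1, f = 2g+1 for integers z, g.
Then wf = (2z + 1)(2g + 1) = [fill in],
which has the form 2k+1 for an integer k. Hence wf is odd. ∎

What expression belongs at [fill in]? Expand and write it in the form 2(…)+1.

2(2gz + g + z) + 1

Expanding: (2z + 1)(2g + 1) = 4gz + 2g + 2z + 1.
Every term except the constant is even, so this is 2(2gz + g + z) + 1,
and 2gz + g + z ∈ ℤ gives the required form.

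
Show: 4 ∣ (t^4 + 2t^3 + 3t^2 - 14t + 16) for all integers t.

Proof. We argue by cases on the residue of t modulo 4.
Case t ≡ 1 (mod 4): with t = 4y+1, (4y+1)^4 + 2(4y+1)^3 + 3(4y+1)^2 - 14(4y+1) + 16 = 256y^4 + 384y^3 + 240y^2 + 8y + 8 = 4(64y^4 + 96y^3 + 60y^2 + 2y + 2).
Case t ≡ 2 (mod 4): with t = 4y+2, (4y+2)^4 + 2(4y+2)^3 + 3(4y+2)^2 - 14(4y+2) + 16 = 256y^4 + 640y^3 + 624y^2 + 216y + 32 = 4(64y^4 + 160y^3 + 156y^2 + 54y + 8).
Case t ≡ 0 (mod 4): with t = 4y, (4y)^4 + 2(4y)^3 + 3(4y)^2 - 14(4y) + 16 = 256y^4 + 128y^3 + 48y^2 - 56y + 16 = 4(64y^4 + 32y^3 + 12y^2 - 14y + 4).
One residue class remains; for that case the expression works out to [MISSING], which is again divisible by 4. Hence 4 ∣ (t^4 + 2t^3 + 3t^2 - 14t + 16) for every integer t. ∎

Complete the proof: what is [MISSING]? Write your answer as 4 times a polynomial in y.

4(64y^4 + 224y^3 + 300y^2 + 166y + 34)

Only t ≡ 3 (mod 4) is unaccounted for. Put t = 4y+3:
(4y+3)^4 + 2(4y+3)^3 + 3(4y+3)^2 - 14(4y+3) + 16 expands to 256y^4 + 896y^3 + 1200y^2 + 664y + 136,
and factoring out 4 leaves 4(64y^4 + 224y^3 + 300y^2 + 166y + 34).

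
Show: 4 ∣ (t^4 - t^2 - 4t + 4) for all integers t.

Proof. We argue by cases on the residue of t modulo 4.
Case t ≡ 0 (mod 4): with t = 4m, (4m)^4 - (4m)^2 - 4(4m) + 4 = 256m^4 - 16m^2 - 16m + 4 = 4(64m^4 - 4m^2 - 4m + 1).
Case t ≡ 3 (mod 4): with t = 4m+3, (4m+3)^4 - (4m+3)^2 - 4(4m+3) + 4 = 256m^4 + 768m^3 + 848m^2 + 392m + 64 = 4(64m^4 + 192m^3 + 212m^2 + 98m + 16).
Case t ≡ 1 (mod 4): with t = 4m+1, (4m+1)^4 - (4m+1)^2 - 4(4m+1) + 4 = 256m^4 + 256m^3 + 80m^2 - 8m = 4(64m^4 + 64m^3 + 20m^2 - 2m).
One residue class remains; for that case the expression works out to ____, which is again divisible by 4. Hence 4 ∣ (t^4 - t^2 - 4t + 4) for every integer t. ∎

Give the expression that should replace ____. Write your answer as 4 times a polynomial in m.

Only t ≡ 2 (mod 4) is unaccounted for. Put t = 4m+2:
(4m+2)^4 - (4m+2)^2 - 4(4m+2) + 4 expands to 256m^4 + 512m^3 + 368m^2 + 96m + 8,
and factoring out 4 leaves 4(64m^4 + 128m^3 + 92m^2 + 24m + 2).

4(64m^4 + 128m^3 + 92m^2 + 24m + 2)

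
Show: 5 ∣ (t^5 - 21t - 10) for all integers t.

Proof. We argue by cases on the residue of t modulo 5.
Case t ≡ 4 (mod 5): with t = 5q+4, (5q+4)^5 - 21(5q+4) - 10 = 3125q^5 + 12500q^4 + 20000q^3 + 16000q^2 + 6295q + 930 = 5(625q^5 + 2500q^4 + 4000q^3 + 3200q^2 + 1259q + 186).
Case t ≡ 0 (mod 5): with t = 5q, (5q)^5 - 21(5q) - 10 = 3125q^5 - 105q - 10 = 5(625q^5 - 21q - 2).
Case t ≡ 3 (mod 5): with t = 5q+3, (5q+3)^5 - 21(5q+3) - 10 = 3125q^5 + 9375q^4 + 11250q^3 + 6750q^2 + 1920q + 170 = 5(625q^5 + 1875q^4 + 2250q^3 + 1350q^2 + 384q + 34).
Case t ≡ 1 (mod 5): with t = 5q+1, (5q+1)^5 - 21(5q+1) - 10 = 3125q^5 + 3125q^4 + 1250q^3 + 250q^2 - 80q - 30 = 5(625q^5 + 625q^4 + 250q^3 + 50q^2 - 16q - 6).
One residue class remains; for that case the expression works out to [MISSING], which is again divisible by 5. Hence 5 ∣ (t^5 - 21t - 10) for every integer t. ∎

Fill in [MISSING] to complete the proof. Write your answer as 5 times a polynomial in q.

5(625q^5 + 1250q^4 + 1000q^3 + 400q^2 + 59q - 4)

Only t ≡ 2 (mod 5) is unaccounted for. Put t = 5q+2:
(5q+2)^5 - 21(5q+2) - 10 expands to 3125q^5 + 6250q^4 + 5000q^3 + 2000q^2 + 295q - 20,
and factoring out 5 leaves 5(625q^5 + 1250q^4 + 1000q^3 + 400q^2 + 59q - 4).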